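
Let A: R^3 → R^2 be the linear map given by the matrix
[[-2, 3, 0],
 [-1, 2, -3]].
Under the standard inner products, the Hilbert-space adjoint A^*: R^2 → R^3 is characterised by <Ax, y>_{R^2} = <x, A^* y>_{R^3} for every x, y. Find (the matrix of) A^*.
A^* = A^T =
[[-2, -1],
 [3, 2],
 [0, -3]]

For real matrices with standard dot products, the defining identity <Ax, y> = <x, A^* y> gives (Ax)^T y = x^T (A^*) y, i.e. x^T A^T y = x^T (A^*) y. Since this holds for all x, y, we must have A^* = A^T. Therefore
A^* =
[[-2, -1],
 [3, 2],
 [0, -3]].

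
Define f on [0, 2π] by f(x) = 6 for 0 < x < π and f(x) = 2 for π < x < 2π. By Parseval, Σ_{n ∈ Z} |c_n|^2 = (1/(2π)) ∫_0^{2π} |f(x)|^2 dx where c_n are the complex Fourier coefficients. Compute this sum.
Σ |c_n|^2 = 20

Parseval equates the L^2 energy of f (normalised by 1/(2π)) with the ℓ^2 sum of its Fourier coefficients: (1/(2π)) ∫_0^{2π} |f|^2 = Σ |c_n|^2.
Compute the left side: (1/(2π)) [∫_0^π 6^2 dx + ∫_π^{2π} 2^2 dx] = (1/(2π)) · (36π + 4π) = (36 + 4)/2 = 20.
So Σ_{n ∈ Z} |c_n|^2 = 20.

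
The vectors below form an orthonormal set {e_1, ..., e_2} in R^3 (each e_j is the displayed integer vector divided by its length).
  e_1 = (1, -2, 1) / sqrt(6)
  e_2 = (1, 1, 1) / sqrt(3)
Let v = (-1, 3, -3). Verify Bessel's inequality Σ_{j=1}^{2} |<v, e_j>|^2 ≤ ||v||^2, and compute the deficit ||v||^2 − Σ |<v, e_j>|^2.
Σ |<v, e_j>|^2 = 17; ||v||^2 = 19; deficit = 2

Write each e_j = u_j / sqrt(<u_j, u_j>) where u_j is the displayed integer vector. Then <v, e_j> = <v, u_j> / sqrt(<u_j, u_j>), so |<v, e_j>|^2 = <v, u_j>^2 / <u_j, u_j>.
Coefficients: <v, e_1> = -10/sqrt(6), <v, e_2> = -1/sqrt(3).
Square and sum: Σ |<v, e_j>|^2 = 17.
Compute ||v||^2 = v·v = 19.
Deficit = 19 − 17 = 2 ≥ 0, confirming Bessel's inequality. (The deficit equals ||v − Σ <v,e_j> e_j||^2, the squared distance from v to span{e_j}.)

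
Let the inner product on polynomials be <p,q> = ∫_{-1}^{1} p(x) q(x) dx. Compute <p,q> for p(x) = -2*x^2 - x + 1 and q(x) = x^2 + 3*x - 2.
<p,q> = -52/15

Expand the product: p(x)·q(x) = -2*x^4 - 7*x^3 + 2*x^2 + 5*x - 2.
∫_{-1}^{1} of each monomial x^k gives [2/(k+1) if k even, 0 if k odd]. Integrating term-by-term (or equivalently evaluating the antiderivative F(x) = -2*x^5/5 - 7*x^4/4 + 2*x^3/3 + 5*x^2/2 - 2*x at the endpoints):
  F(1) − F(−1) = -59/60 − (149/60) = -52/15.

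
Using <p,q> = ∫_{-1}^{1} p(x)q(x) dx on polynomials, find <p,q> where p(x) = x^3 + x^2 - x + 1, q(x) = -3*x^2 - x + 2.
<p,q> = 12/5

Expand the product: p(x)·q(x) = -3*x^5 - 4*x^4 + 4*x^3 - 3*x + 2.
∫_{-1}^{1} of each monomial x^k gives [2/(k+1) if k even, 0 if k odd]. Integrating term-by-term (or equivalently evaluating the antiderivative F(x) = -x^6/2 - 4*x^5/5 + x^4 - 3*x^2/2 + 2*x at the endpoints):
  F(1) − F(−1) = 1/5 − (-11/5) = 12/5.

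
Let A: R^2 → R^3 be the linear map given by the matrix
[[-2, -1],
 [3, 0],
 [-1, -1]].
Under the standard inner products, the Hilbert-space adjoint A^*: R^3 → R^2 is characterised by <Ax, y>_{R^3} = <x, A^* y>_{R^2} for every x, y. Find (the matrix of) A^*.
A^* = A^T =
[[-2, 3, -1],
 [-1, 0, -1]]

For real matrices with standard dot products, the defining identity <Ax, y> = <x, A^* y> gives (Ax)^T y = x^T (A^*) y, i.e. x^T A^T y = x^T (A^*) y. Since this holds for all x, y, we must have A^* = A^T. Therefore
A^* =
[[-2, 3, -1],
 [-1, 0, -1]].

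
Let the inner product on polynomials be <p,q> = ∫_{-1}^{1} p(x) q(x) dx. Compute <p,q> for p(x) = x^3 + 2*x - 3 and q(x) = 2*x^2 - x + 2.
<p,q> = -266/15

Expand the product: p(x)·q(x) = 2*x^5 - x^4 + 6*x^3 - 8*x^2 + 7*x - 6.
∫_{-1}^{1} of each monomial x^k gives [2/(k+1) if k even, 0 if k odd]. Integrating term-by-term (or equivalently evaluating the antiderivative F(x) = x^6/3 - x^5/5 + 3*x^4/2 - 8*x^3/3 + 7*x^2/2 - 6*x at the endpoints):
  F(1) − F(−1) = -53/15 − (71/5) = -266/15.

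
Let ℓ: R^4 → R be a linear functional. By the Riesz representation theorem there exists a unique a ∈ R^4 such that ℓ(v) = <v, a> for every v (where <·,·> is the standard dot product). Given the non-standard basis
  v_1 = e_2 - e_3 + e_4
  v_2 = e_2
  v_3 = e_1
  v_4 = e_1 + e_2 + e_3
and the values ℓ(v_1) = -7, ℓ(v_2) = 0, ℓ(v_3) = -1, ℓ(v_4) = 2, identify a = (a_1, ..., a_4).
a = (-1, 0, 3, -4)

Write a = (a_1, ..., a_4) in the standard basis. For each basis vector v_i, ℓ(v_i) = <v_i, a> is a linear equation in the a_j's. Collect the n equations into a matrix system V a = ℓ, where row i of V is v_i (expressed in the standard basis). Since V is invertible (lower-triangular with 1s on the diagonal, up to permutation), solve by back-substitution:
  V =
[[0, 1, -1, 1],
 [0, 1, 0, 0],
 [1, 0, 0, 0],
 [1, 1, 1, 0]]
  V a = (-7, 0, -1, 2)
Solving gives a = (-1, 0, 3, -4).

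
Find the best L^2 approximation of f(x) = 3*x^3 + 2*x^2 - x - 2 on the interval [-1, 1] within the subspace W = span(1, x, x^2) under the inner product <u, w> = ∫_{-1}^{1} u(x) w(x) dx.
g(x) = 2*x^2 + 4*x/5 - 2

The best approximation g ∈ W is the orthogonal projection of f onto W. Writing g = a_0 + a_1 x + a_2 x^2, the coefficients solve the normal equations G · a = b where
  G_{ij} = <φ_i, φ_j> and b_i = <f, φ_i>, with φ_0 = 1, φ_1 = x, φ_2 = x^2.
G =
  [2, 0, 2/3]
  [0, 2/3, 0]
  [2/3, 0, 2/5],
b = (-8/3, 8/15, -8/15).
Solving gives a_0 = -2, a_1 = 4/5, a_2 = 2, so
  g(x) = 2*x^2 + 4*x/5 - 2.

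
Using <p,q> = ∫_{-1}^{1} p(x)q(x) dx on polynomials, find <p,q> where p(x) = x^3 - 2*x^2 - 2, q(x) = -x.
<p,q> = -2/5

Expand the product: p(x)·q(x) = -x^4 + 2*x^3 + 2*x.
∫_{-1}^{1} of each monomial x^k gives [2/(k+1) if k even, 0 if k odd]. Integrating term-by-term (or equivalently evaluating the antiderivative F(x) = -x^5/5 + x^4/2 + x^2 at the endpoints):
  F(1) − F(−1) = 13/10 − (17/10) = -2/5.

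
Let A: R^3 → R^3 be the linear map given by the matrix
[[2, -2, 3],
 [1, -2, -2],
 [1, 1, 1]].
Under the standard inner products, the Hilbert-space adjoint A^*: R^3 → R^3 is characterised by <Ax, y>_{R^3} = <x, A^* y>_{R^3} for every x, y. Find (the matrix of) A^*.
A^* = A^T =
[[2, 1, 1],
 [-2, -2, 1],
 [3, -2, 1]]

For real matrices with standard dot products, the defining identity <Ax, y> = <x, A^* y> gives (Ax)^T y = x^T (A^*) y, i.e. x^T A^T y = x^T (A^*) y. Since this holds for all x, y, we must have A^* = A^T. Therefore
A^* =
[[2, 1, 1],
 [-2, -2, 1],
 [3, -2, 1]].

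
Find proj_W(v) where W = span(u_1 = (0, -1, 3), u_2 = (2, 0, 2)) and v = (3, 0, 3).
proj_W(v) = (3, 0, 3)

Set up U = [u_1 | ... | u_2] ∈ R^(3×2). The projector onto W = col(U) is P = U (U^T U)^(-1) U^T.
Compute U^T U =
  [10, 6]
  [6, 8],
and U^T v = (9, 12).
Solve U^T U · c = U^T v for the coefficients: c = (0, 3/2). The projection is proj_W(v) = U c.
Check: (v - proj_W(v)) · u_1 = 0  (should be 0).
Check: (v - proj_W(v)) · u_2 = 0  (should be 0).
Result: proj_W(v) = (3, 0, 3).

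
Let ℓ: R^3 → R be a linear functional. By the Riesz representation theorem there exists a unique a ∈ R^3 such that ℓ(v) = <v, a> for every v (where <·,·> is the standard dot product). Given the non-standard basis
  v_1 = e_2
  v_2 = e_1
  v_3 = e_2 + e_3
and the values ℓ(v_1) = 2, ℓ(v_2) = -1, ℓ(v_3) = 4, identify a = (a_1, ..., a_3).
a = (-1, 2, 2)

Write a = (a_1, ..., a_3) in the standard basis. For each basis vector v_i, ℓ(v_i) = <v_i, a> is a linear equation in the a_j's. Collect the n equations into a matrix system V a = ℓ, where row i of V is v_i (expressed in the standard basis). Since V is invertible (lower-triangular with 1s on the diagonal, up to permutation), solve by back-substitution:
  V =
[[0, 1, 0],
 [1, 0, 0],
 [0, 1, 1]]
  V a = (2, -1, 4)
Solving gives a = (-1, 2, 2).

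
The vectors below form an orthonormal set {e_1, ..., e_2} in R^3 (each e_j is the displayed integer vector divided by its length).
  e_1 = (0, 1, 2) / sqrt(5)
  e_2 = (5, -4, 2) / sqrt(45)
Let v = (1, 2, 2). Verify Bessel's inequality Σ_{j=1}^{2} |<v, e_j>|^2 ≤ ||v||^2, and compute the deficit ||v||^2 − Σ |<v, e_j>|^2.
Σ |<v, e_j>|^2 = 65/9; ||v||^2 = 9; deficit = 16/9

Write each e_j = u_j / sqrt(<u_j, u_j>) where u_j is the displayed integer vector. Then <v, e_j> = <v, u_j> / sqrt(<u_j, u_j>), so |<v, e_j>|^2 = <v, u_j>^2 / <u_j, u_j>.
Coefficients: <v, e_1> = 6/sqrt(5), <v, e_2> = 1/sqrt(45).
Square and sum: Σ |<v, e_j>|^2 = 65/9.
Compute ||v||^2 = v·v = 9.
Deficit = 9 − 65/9 = 16/9 ≥ 0, confirming Bessel's inequality. (The deficit equals ||v − Σ <v,e_j> e_j||^2, the squared distance from v to span{e_j}.)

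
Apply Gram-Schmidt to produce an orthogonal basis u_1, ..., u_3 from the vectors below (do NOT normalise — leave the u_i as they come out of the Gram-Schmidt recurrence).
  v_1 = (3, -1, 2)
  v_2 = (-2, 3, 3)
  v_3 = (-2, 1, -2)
Orthogonal basis:
  u_1 = (3, -1, 2)
  u_2 = (-19/14, 39/14, 24/7)
  u_3 = (81/299, 9/23, -63/299)

Apply the Gram-Schmidt recurrence
  u_1 = v_1
  u_i = v_i − Σ_{j<i} ((v_i · u_j) / (u_j · u_j)) · u_j.

Step by step this gives:
  u_1 = (3, -1, 2)
  u_2 = (-19/14, 39/14, 24/7)
  u_3 = (81/299, 9/23, -63/299)

Orthogonality check:
  u_2 · u_1 = 0 (should be 0)
  u_3 · u_1 = 0 (should be 0)
  u_3 · u_2 = 0 (should be 0)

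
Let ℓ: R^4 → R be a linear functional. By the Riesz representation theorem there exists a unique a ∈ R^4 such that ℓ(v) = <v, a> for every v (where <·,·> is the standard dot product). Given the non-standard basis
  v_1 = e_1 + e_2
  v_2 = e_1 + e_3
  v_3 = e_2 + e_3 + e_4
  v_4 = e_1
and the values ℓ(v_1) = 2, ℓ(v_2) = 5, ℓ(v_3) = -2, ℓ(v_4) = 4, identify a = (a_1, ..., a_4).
a = (4, -2, 1, -1)

Write a = (a_1, ..., a_4) in the standard basis. For each basis vector v_i, ℓ(v_i) = <v_i, a> is a linear equation in the a_j's. Collect the n equations into a matrix system V a = ℓ, where row i of V is v_i (expressed in the standard basis). Since V is invertible (lower-triangular with 1s on the diagonal, up to permutation), solve by back-substitution:
  V =
[[1, 1, 0, 0],
 [1, 0, 1, 0],
 [0, 1, 1, 1],
 [1, 0, 0, 0]]
  V a = (2, 5, -2, 4)
Solving gives a = (4, -2, 1, -1).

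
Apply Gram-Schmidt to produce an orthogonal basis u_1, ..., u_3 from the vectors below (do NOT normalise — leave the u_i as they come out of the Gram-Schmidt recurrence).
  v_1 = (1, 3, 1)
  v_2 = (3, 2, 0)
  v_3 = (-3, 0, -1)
Orthogonal basis:
  u_1 = (1, 3, 1)
  u_2 = (24/11, -5/11, -9/11)
  u_3 = (-13/31, 39/62, -91/62)

Apply the Gram-Schmidt recurrence
  u_1 = v_1
  u_i = v_i − Σ_{j<i} ((v_i · u_j) / (u_j · u_j)) · u_j.

Step by step this gives:
  u_1 = (1, 3, 1)
  u_2 = (24/11, -5/11, -9/11)
  u_3 = (-13/31, 39/62, -91/62)

Orthogonality check:
  u_2 · u_1 = 0 (should be 0)
  u_3 · u_1 = 0 (should be 0)
  u_3 · u_2 = 0 (should be 0)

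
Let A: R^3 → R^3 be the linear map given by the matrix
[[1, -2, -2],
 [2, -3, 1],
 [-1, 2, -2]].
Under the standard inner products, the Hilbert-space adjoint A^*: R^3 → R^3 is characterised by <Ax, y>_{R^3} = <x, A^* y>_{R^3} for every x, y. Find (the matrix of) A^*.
A^* = A^T =
[[1, 2, -1],
 [-2, -3, 2],
 [-2, 1, -2]]

For real matrices with standard dot products, the defining identity <Ax, y> = <x, A^* y> gives (Ax)^T y = x^T (A^*) y, i.e. x^T A^T y = x^T (A^*) y. Since this holds for all x, y, we must have A^* = A^T. Therefore
A^* =
[[1, 2, -1],
 [-2, -3, 2],
 [-2, 1, -2]].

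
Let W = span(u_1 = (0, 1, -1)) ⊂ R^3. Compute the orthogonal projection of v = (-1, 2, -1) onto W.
proj_W(v) = (0, 3/2, -3/2)

Set up U = [u_1 | ... | u_1] ∈ R^(3×1). The projector onto W = col(U) is P = U (U^T U)^(-1) U^T.
Compute U^T U =
  [2],
and U^T v = (3).
Solve U^T U · c = U^T v for the coefficients: c = (3/2). The projection is proj_W(v) = U c.
Check: (v - proj_W(v)) · u_1 = 0  (should be 0).
Result: proj_W(v) = (0, 3/2, -3/2).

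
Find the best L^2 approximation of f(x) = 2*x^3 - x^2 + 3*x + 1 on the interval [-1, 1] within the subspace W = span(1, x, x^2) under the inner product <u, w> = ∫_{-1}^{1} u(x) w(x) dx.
g(x) = -x^2 + 21*x/5 + 1

The best approximation g ∈ W is the orthogonal projection of f onto W. Writing g = a_0 + a_1 x + a_2 x^2, the coefficients solve the normal equations G · a = b where
  G_{ij} = <φ_i, φ_j> and b_i = <f, φ_i>, with φ_0 = 1, φ_1 = x, φ_2 = x^2.
G =
  [2, 0, 2/3]
  [0, 2/3, 0]
  [2/3, 0, 2/5],
b = (4/3, 14/5, 4/15).
Solving gives a_0 = 1, a_1 = 21/5, a_2 = -1, so
  g(x) = -x^2 + 21*x/5 + 1.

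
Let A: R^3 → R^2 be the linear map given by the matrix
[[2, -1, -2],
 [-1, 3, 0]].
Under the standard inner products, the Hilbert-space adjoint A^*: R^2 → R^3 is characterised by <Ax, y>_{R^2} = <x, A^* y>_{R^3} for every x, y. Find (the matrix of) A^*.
A^* = A^T =
[[2, -1],
 [-1, 3],
 [-2, 0]]

For real matrices with standard dot products, the defining identity <Ax, y> = <x, A^* y> gives (Ax)^T y = x^T (A^*) y, i.e. x^T A^T y = x^T (A^*) y. Since this holds for all x, y, we must have A^* = A^T. Therefore
A^* =
[[2, -1],
 [-1, 3],
 [-2, 0]].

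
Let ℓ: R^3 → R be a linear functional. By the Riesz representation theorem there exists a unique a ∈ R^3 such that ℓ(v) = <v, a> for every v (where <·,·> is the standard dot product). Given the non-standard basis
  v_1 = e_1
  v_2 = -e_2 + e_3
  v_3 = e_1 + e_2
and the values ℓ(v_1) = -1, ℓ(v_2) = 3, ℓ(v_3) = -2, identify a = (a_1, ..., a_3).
a = (-1, -1, 2)

Write a = (a_1, ..., a_3) in the standard basis. For each basis vector v_i, ℓ(v_i) = <v_i, a> is a linear equation in the a_j's. Collect the n equations into a matrix system V a = ℓ, where row i of V is v_i (expressed in the standard basis). Since V is invertible (lower-triangular with 1s on the diagonal, up to permutation), solve by back-substitution:
  V =
[[1, 0, 0],
 [0, -1, 1],
 [1, 1, 0]]
  V a = (-1, 3, -2)
Solving gives a = (-1, -1, 2).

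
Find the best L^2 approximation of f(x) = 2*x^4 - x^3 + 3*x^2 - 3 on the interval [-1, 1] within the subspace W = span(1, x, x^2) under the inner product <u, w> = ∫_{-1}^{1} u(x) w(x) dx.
g(x) = 33*x^2/7 - 3*x/5 - 111/35

The best approximation g ∈ W is the orthogonal projection of f onto W. Writing g = a_0 + a_1 x + a_2 x^2, the coefficients solve the normal equations G · a = b where
  G_{ij} = <φ_i, φ_j> and b_i = <f, φ_i>, with φ_0 = 1, φ_1 = x, φ_2 = x^2.
G =
  [2, 0, 2/3]
  [0, 2/3, 0]
  [2/3, 0, 2/5],
b = (-16/5, -2/5, -8/35).
Solving gives a_0 = -111/35, a_1 = -3/5, a_2 = 33/7, so
  g(x) = 33*x^2/7 - 3*x/5 - 111/35.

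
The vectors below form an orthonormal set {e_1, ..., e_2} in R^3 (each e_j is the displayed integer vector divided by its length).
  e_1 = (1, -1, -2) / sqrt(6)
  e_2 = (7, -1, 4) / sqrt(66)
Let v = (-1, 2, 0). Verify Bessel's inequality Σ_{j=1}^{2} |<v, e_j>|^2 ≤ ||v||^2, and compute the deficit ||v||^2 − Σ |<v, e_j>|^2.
Σ |<v, e_j>|^2 = 30/11; ||v||^2 = 5; deficit = 25/11

Write each e_j = u_j / sqrt(<u_j, u_j>) where u_j is the displayed integer vector. Then <v, e_j> = <v, u_j> / sqrt(<u_j, u_j>), so |<v, e_j>|^2 = <v, u_j>^2 / <u_j, u_j>.
Coefficients: <v, e_1> = -3/sqrt(6), <v, e_2> = -9/sqrt(66).
Square and sum: Σ |<v, e_j>|^2 = 30/11.
Compute ||v||^2 = v·v = 5.
Deficit = 5 − 30/11 = 25/11 ≥ 0, confirming Bessel's inequality. (The deficit equals ||v − Σ <v,e_j> e_j||^2, the squared distance from v to span{e_j}.)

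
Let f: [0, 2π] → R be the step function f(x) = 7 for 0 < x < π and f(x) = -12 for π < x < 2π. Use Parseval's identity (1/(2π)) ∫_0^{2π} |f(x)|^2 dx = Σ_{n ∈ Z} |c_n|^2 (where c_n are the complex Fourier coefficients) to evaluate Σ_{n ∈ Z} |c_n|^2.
Σ |c_n|^2 = 193/2

Parseval equates the L^2 energy of f (normalised by 1/(2π)) with the ℓ^2 sum of its Fourier coefficients: (1/(2π)) ∫_0^{2π} |f|^2 = Σ |c_n|^2.
Compute the left side: (1/(2π)) [∫_0^π 7^2 dx + ∫_π^{2π} (-12)^2 dx] = (1/(2π)) · (49π + 144π) = (49 + 144)/2 = 193/2.
So Σ_{n ∈ Z} |c_n|^2 = 193/2.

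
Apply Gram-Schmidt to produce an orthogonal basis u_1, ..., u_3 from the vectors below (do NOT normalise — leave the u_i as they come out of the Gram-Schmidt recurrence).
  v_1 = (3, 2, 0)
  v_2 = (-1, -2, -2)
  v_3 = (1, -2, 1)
Orthogonal basis:
  u_1 = (3, 2, 0)
  u_2 = (8/13, -12/13, -2)
  u_3 = (20/17, -30/17, 20/17)

Apply the Gram-Schmidt recurrence
  u_1 = v_1
  u_i = v_i − Σ_{j<i} ((v_i · u_j) / (u_j · u_j)) · u_j.

Step by step this gives:
  u_1 = (3, 2, 0)
  u_2 = (8/13, -12/13, -2)
  u_3 = (20/17, -30/17, 20/17)

Orthogonality check:
  u_2 · u_1 = 0 (should be 0)
  u_3 · u_1 = 0 (should be 0)
  u_3 · u_2 = 0 (should be 0)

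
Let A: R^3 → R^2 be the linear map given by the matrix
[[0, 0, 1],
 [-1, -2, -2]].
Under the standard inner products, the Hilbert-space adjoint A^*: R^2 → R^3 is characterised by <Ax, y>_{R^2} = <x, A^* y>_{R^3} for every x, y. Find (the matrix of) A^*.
A^* = A^T =
[[0, -1],
 [0, -2],
 [1, -2]]

For real matrices with standard dot products, the defining identity <Ax, y> = <x, A^* y> gives (Ax)^T y = x^T (A^*) y, i.e. x^T A^T y = x^T (A^*) y. Since this holds for all x, y, we must have A^* = A^T. Therefore
A^* =
[[0, -1],
 [0, -2],
 [1, -2]].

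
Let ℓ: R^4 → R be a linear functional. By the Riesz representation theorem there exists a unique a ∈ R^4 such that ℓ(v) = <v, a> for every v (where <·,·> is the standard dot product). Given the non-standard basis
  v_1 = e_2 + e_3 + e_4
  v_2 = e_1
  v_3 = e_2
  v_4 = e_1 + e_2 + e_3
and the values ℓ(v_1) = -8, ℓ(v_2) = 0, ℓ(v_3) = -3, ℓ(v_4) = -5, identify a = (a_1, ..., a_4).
a = (0, -3, -2, -3)

Write a = (a_1, ..., a_4) in the standard basis. For each basis vector v_i, ℓ(v_i) = <v_i, a> is a linear equation in the a_j's. Collect the n equations into a matrix system V a = ℓ, where row i of V is v_i (expressed in the standard basis). Since V is invertible (lower-triangular with 1s on the diagonal, up to permutation), solve by back-substitution:
  V =
[[0, 1, 1, 1],
 [1, 0, 0, 0],
 [0, 1, 0, 0],
 [1, 1, 1, 0]]
  V a = (-8, 0, -3, -5)
Solving gives a = (0, -3, -2, -3).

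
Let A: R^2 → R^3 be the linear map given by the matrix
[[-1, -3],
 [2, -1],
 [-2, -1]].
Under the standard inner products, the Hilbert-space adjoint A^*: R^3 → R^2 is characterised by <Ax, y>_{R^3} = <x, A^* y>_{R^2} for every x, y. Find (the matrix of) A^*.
A^* = A^T =
[[-1, 2, -2],
 [-3, -1, -1]]

For real matrices with standard dot products, the defining identity <Ax, y> = <x, A^* y> gives (Ax)^T y = x^T (A^*) y, i.e. x^T A^T y = x^T (A^*) y. Since this holds for all x, y, we must have A^* = A^T. Therefore
A^* =
[[-1, 2, -2],
 [-3, -1, -1]].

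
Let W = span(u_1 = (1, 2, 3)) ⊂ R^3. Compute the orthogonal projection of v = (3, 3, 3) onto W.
proj_W(v) = (9/7, 18/7, 27/7)

Set up U = [u_1 | ... | u_1] ∈ R^(3×1). The projector onto W = col(U) is P = U (U^T U)^(-1) U^T.
Compute U^T U =
  [14],
and U^T v = (18).
Solve U^T U · c = U^T v for the coefficients: c = (9/7). The projection is proj_W(v) = U c.
Check: (v - proj_W(v)) · u_1 = 0  (should be 0).
Result: proj_W(v) = (9/7, 18/7, 27/7).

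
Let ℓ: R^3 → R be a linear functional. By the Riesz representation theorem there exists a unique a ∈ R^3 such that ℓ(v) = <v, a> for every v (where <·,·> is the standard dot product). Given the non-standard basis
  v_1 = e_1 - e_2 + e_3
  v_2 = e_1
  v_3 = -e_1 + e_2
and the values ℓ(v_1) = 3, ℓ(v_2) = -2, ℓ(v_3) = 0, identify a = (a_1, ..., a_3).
a = (-2, -2, 3)

Write a = (a_1, ..., a_3) in the standard basis. For each basis vector v_i, ℓ(v_i) = <v_i, a> is a linear equation in the a_j's. Collect the n equations into a matrix system V a = ℓ, where row i of V is v_i (expressed in the standard basis). Since V is invertible (lower-triangular with 1s on the diagonal, up to permutation), solve by back-substitution:
  V =
[[1, -1, 1],
 [1, 0, 0],
 [-1, 1, 0]]
  V a = (3, -2, 0)
Solving gives a = (-2, -2, 3).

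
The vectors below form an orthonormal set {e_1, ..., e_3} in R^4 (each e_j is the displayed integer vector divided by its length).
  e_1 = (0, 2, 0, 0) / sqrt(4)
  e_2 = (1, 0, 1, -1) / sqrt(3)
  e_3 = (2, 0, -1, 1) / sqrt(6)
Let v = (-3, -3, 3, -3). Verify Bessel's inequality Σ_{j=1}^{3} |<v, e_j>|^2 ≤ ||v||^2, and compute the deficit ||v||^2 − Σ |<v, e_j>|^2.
Σ |<v, e_j>|^2 = 36; ||v||^2 = 36; deficit = 0

Write each e_j = u_j / sqrt(<u_j, u_j>) where u_j is the displayed integer vector. Then <v, e_j> = <v, u_j> / sqrt(<u_j, u_j>), so |<v, e_j>|^2 = <v, u_j>^2 / <u_j, u_j>.
Coefficients: <v, e_1> = -6/sqrt(4), <v, e_2> = 3/sqrt(3), <v, e_3> = -12/sqrt(6).
Square and sum: Σ |<v, e_j>|^2 = 36.
Compute ||v||^2 = v·v = 36.
Deficit = 36 − 36 = 0 ≥ 0, confirming Bessel's inequality. (The deficit equals ||v − Σ <v,e_j> e_j||^2, the squared distance from v to span{e_j}.)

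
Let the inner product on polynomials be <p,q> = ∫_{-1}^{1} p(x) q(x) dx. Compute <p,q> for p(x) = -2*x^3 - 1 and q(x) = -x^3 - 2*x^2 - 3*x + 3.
<p,q> = -178/105

Expand the product: p(x)·q(x) = 2*x^6 + 4*x^5 + 6*x^4 - 5*x^3 + 2*x^2 + 3*x - 3.
∫_{-1}^{1} of each monomial x^k gives [2/(k+1) if k even, 0 if k odd]. Integrating term-by-term (or equivalently evaluating the antiderivative F(x) = 2*x^7/7 + 2*x^6/3 + 6*x^5/5 - 5*x^4/4 + 2*x^3/3 + 3*x^2/2 - 3*x at the endpoints):
  F(1) − F(−1) = 29/420 − (247/140) = -178/105.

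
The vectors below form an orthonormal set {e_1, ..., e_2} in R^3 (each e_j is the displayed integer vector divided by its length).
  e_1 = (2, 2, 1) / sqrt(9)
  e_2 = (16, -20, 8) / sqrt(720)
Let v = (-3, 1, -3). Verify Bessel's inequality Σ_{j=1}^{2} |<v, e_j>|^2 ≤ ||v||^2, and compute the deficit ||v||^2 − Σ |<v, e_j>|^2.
Σ |<v, e_j>|^2 = 86/5; ||v||^2 = 19; deficit = 9/5

Write each e_j = u_j / sqrt(<u_j, u_j>) where u_j is the displayed integer vector. Then <v, e_j> = <v, u_j> / sqrt(<u_j, u_j>), so |<v, e_j>|^2 = <v, u_j>^2 / <u_j, u_j>.
Coefficients: <v, e_1> = -7/sqrt(9), <v, e_2> = -92/sqrt(720).
Square and sum: Σ |<v, e_j>|^2 = 86/5.
Compute ||v||^2 = v·v = 19.
Deficit = 19 − 86/5 = 9/5 ≥ 0, confirming Bessel's inequality. (The deficit equals ||v − Σ <v,e_j> e_j||^2, the squared distance from v to span{e_j}.)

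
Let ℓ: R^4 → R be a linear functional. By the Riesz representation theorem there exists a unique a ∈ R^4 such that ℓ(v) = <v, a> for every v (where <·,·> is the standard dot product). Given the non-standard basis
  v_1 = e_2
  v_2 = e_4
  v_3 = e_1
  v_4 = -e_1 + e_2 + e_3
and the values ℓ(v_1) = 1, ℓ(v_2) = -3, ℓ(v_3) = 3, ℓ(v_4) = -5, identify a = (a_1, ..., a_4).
a = (3, 1, -3, -3)

Write a = (a_1, ..., a_4) in the standard basis. For each basis vector v_i, ℓ(v_i) = <v_i, a> is a linear equation in the a_j's. Collect the n equations into a matrix system V a = ℓ, where row i of V is v_i (expressed in the standard basis). Since V is invertible (lower-triangular with 1s on the diagonal, up to permutation), solve by back-substitution:
  V =
[[0, 1, 0, 0],
 [0, 0, 0, 1],
 [1, 0, 0, 0],
 [-1, 1, 1, 0]]
  V a = (1, -3, 3, -5)
Solving gives a = (3, 1, -3, -3).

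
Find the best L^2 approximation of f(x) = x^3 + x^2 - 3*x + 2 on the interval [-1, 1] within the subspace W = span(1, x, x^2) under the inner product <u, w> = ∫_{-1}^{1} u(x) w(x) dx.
g(x) = x^2 - 12*x/5 + 2

The best approximation g ∈ W is the orthogonal projection of f onto W. Writing g = a_0 + a_1 x + a_2 x^2, the coefficients solve the normal equations G · a = b where
  G_{ij} = <φ_i, φ_j> and b_i = <f, φ_i>, with φ_0 = 1, φ_1 = x, φ_2 = x^2.
G =
  [2, 0, 2/3]
  [0, 2/3, 0]
  [2/3, 0, 2/5],
b = (14/3, -8/5, 26/15).
Solving gives a_0 = 2, a_1 = -12/5, a_2 = 1, so
  g(x) = x^2 - 12*x/5 + 2.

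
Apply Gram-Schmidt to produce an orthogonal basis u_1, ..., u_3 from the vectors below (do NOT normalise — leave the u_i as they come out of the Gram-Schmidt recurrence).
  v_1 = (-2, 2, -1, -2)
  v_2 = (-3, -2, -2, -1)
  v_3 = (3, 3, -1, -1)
Orthogonal basis:
  u_1 = (-2, 2, -1, -2)
  u_2 = (-27/13, -38/13, -20/13, -1/13)
  u_3 = (18/11, -1/33, -70/33, -20/33)

Apply the Gram-Schmidt recurrence
  u_1 = v_1
  u_i = v_i − Σ_{j<i} ((v_i · u_j) / (u_j · u_j)) · u_j.

Step by step this gives:
  u_1 = (-2, 2, -1, -2)
  u_2 = (-27/13, -38/13, -20/13, -1/13)
  u_3 = (18/11, -1/33, -70/33, -20/33)

Orthogonality check:
  u_2 · u_1 = 0 (should be 0)
  u_3 · u_1 = 0 (should be 0)
  u_3 · u_2 = 0 (should be 0)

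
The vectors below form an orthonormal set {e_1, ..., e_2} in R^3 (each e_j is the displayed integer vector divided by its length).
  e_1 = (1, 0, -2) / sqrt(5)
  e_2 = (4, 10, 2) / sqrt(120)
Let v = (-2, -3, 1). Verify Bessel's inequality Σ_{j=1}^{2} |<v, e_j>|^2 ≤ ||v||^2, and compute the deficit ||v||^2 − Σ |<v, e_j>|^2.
Σ |<v, e_j>|^2 = 14; ||v||^2 = 14; deficit = 0

Write each e_j = u_j / sqrt(<u_j, u_j>) where u_j is the displayed integer vector. Then <v, e_j> = <v, u_j> / sqrt(<u_j, u_j>), so |<v, e_j>|^2 = <v, u_j>^2 / <u_j, u_j>.
Coefficients: <v, e_1> = -4/sqrt(5), <v, e_2> = -36/sqrt(120).
Square and sum: Σ |<v, e_j>|^2 = 14.
Compute ||v||^2 = v·v = 14.
Deficit = 14 − 14 = 0 ≥ 0, confirming Bessel's inequality. (The deficit equals ||v − Σ <v,e_j> e_j||^2, the squared distance from v to span{e_j}.)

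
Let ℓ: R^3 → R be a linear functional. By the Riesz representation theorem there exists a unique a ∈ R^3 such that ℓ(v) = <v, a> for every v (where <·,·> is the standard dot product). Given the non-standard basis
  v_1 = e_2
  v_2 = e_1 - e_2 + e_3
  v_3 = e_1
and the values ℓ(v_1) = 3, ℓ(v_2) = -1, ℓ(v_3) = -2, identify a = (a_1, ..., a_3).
a = (-2, 3, 4)

Write a = (a_1, ..., a_3) in the standard basis. For each basis vector v_i, ℓ(v_i) = <v_i, a> is a linear equation in the a_j's. Collect the n equations into a matrix system V a = ℓ, where row i of V is v_i (expressed in the standard basis). Since V is invertible (lower-triangular with 1s on the diagonal, up to permutation), solve by back-substitution:
  V =
[[0, 1, 0],
 [1, -1, 1],
 [1, 0, 0]]
  V a = (3, -1, -2)
Solving gives a = (-2, 3, 4).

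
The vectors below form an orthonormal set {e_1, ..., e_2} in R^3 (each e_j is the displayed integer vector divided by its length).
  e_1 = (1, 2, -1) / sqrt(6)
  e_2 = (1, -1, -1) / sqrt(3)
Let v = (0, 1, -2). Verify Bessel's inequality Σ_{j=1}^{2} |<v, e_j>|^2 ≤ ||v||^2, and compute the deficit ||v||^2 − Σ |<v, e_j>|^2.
Σ |<v, e_j>|^2 = 3; ||v||^2 = 5; deficit = 2

Write each e_j = u_j / sqrt(<u_j, u_j>) where u_j is the displayed integer vector. Then <v, e_j> = <v, u_j> / sqrt(<u_j, u_j>), so |<v, e_j>|^2 = <v, u_j>^2 / <u_j, u_j>.
Coefficients: <v, e_1> = 4/sqrt(6), <v, e_2> = 1/sqrt(3).
Square and sum: Σ |<v, e_j>|^2 = 3.
Compute ||v||^2 = v·v = 5.
Deficit = 5 − 3 = 2 ≥ 0, confirming Bessel's inequality. (The deficit equals ||v − Σ <v,e_j> e_j||^2, the squared distance from v to span{e_j}.)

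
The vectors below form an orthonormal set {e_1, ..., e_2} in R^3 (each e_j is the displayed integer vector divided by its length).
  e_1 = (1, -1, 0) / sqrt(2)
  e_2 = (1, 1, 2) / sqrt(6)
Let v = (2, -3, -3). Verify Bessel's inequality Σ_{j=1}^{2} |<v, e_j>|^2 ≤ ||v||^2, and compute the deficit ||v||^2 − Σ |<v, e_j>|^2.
Σ |<v, e_j>|^2 = 62/3; ||v||^2 = 22; deficit = 4/3

Write each e_j = u_j / sqrt(<u_j, u_j>) where u_j is the displayed integer vector. Then <v, e_j> = <v, u_j> / sqrt(<u_j, u_j>), so |<v, e_j>|^2 = <v, u_j>^2 / <u_j, u_j>.
Coefficients: <v, e_1> = 5/sqrt(2), <v, e_2> = -7/sqrt(6).
Square and sum: Σ |<v, e_j>|^2 = 62/3.
Compute ||v||^2 = v·v = 22.
Deficit = 22 − 62/3 = 4/3 ≥ 0, confirming Bessel's inequality. (The deficit equals ||v − Σ <v,e_j> e_j||^2, the squared distance from v to span{e_j}.)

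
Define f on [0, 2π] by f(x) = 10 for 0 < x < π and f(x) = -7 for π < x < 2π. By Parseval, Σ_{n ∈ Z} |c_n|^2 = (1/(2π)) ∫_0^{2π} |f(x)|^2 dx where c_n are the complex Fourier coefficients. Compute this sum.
Σ |c_n|^2 = 149/2

Parseval equates the L^2 energy of f (normalised by 1/(2π)) with the ℓ^2 sum of its Fourier coefficients: (1/(2π)) ∫_0^{2π} |f|^2 = Σ |c_n|^2.
Compute the left side: (1/(2π)) [∫_0^π 10^2 dx + ∫_π^{2π} (-7)^2 dx] = (1/(2π)) · (100π + 49π) = (100 + 49)/2 = 149/2.
So Σ_{n ∈ Z} |c_n|^2 = 149/2.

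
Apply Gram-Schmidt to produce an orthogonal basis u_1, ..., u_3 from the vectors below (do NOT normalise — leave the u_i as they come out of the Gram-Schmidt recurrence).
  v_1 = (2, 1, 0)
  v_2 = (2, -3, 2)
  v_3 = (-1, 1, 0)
Orthogonal basis:
  u_1 = (2, 1, 0)
  u_2 = (8/5, -16/5, 2)
  u_3 = (-1/7, 2/7, 4/7)

Apply the Gram-Schmidt recurrence
  u_1 = v_1
  u_i = v_i − Σ_{j<i} ((v_i · u_j) / (u_j · u_j)) · u_j.

Step by step this gives:
  u_1 = (2, 1, 0)
  u_2 = (8/5, -16/5, 2)
  u_3 = (-1/7, 2/7, 4/7)

Orthogonality check:
  u_2 · u_1 = 0 (should be 0)
  u_3 · u_1 = 0 (should be 0)
  u_3 · u_2 = 0 (should be 0)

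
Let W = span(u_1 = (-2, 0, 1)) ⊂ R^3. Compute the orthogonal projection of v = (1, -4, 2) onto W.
proj_W(v) = (0, 0, 0)

Set up U = [u_1 | ... | u_1] ∈ R^(3×1). The projector onto W = col(U) is P = U (U^T U)^(-1) U^T.
Compute U^T U =
  [5],
and U^T v = (0).
Solve U^T U · c = U^T v for the coefficients: c = (0). The projection is proj_W(v) = U c.
Check: (v - proj_W(v)) · u_1 = 0  (should be 0).
Result: proj_W(v) = (0, 0, 0).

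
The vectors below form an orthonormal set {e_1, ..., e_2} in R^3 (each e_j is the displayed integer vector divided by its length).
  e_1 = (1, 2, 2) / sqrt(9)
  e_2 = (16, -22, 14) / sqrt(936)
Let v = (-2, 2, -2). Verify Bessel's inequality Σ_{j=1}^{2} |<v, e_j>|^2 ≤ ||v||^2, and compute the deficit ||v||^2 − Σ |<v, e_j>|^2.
Σ |<v, e_j>|^2 = 12; ||v||^2 = 12; deficit = 0

Write each e_j = u_j / sqrt(<u_j, u_j>) where u_j is the displayed integer vector. Then <v, e_j> = <v, u_j> / sqrt(<u_j, u_j>), so |<v, e_j>|^2 = <v, u_j>^2 / <u_j, u_j>.
Coefficients: <v, e_1> = -2/sqrt(9), <v, e_2> = -104/sqrt(936).
Square and sum: Σ |<v, e_j>|^2 = 12.
Compute ||v||^2 = v·v = 12.
Deficit = 12 − 12 = 0 ≥ 0, confirming Bessel's inequality. (The deficit equals ||v − Σ <v,e_j> e_j||^2, the squared distance from v to span{e_j}.)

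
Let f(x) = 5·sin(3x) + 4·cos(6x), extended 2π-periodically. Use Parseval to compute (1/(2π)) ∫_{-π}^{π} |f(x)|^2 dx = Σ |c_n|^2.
Σ |c_n|^2 = 41/2

Expand |f|^2 and use orthogonality of {sin(nx), cos(mx)} on [-π, π]:
  ∫_{-π}^{π} sin(nx)^2 dx = π, ∫ cos(mx)^2 dx = π, and cross terms integrate to 0.
So ∫_{-π}^{π} f(x)^2 dx = 5^2 · π + 4^2 · π = (25 + 16)π.
Divide by 2π: (25 + 16)/2 = 41/2.
By Parseval, this equals Σ |c_n|^2.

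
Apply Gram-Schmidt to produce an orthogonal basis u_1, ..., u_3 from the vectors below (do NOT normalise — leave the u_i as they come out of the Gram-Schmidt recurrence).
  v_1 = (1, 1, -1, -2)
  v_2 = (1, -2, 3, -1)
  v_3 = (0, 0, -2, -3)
Orthogonal basis:
  u_1 = (1, 1, -1, -2)
  u_2 = (9/7, -12/7, 19/7, -11/7)
  u_3 = (-109/101, -124/101, -73/101, -80/101)

Apply the Gram-Schmidt recurrence
  u_1 = v_1
  u_i = v_i − Σ_{j<i} ((v_i · u_j) / (u_j · u_j)) · u_j.

Step by step this gives:
  u_1 = (1, 1, -1, -2)
  u_2 = (9/7, -12/7, 19/7, -11/7)
  u_3 = (-109/101, -124/101, -73/101, -80/101)

Orthogonality check:
  u_2 · u_1 = 0 (should be 0)
  u_3 · u_1 = 0 (should be 0)
  u_3 · u_2 = 0 (should be 0)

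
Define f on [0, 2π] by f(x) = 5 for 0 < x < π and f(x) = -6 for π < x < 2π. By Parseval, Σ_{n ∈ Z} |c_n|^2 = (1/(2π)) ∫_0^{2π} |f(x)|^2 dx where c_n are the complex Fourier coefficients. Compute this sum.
Σ |c_n|^2 = 61/2

Parseval equates the L^2 energy of f (normalised by 1/(2π)) with the ℓ^2 sum of its Fourier coefficients: (1/(2π)) ∫_0^{2π} |f|^2 = Σ |c_n|^2.
Compute the left side: (1/(2π)) [∫_0^π 5^2 dx + ∫_π^{2π} (-6)^2 dx] = (1/(2π)) · (25π + 36π) = (25 + 36)/2 = 61/2.
So Σ_{n ∈ Z} |c_n|^2 = 61/2.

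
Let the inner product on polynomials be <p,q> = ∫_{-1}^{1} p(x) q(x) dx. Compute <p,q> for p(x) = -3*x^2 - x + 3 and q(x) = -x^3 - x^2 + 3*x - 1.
<p,q> = -32/5

Expand the product: p(x)·q(x) = 3*x^5 + 4*x^4 - 11*x^3 - 3*x^2 + 10*x - 3.
∫_{-1}^{1} of each monomial x^k gives [2/(k+1) if k even, 0 if k odd]. Integrating term-by-term (or equivalently evaluating the antiderivative F(x) = x^6/2 + 4*x^5/5 - 11*x^4/4 - x^3 + 5*x^2 - 3*x at the endpoints):
  F(1) − F(−1) = -9/20 − (119/20) = -32/5.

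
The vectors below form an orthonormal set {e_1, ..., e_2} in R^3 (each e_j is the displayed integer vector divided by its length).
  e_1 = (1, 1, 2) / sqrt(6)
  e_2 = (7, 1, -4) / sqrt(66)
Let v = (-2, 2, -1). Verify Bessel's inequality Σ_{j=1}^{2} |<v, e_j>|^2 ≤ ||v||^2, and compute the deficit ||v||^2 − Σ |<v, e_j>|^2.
Σ |<v, e_j>|^2 = 18/11; ||v||^2 = 9; deficit = 81/11

Write each e_j = u_j / sqrt(<u_j, u_j>) where u_j is the displayed integer vector. Then <v, e_j> = <v, u_j> / sqrt(<u_j, u_j>), so |<v, e_j>|^2 = <v, u_j>^2 / <u_j, u_j>.
Coefficients: <v, e_1> = -2/sqrt(6), <v, e_2> = -8/sqrt(66).
Square and sum: Σ |<v, e_j>|^2 = 18/11.
Compute ||v||^2 = v·v = 9.
Deficit = 9 − 18/11 = 81/11 ≥ 0, confirming Bessel's inequality. (The deficit equals ||v − Σ <v,e_j> e_j||^2, the squared distance from v to span{e_j}.)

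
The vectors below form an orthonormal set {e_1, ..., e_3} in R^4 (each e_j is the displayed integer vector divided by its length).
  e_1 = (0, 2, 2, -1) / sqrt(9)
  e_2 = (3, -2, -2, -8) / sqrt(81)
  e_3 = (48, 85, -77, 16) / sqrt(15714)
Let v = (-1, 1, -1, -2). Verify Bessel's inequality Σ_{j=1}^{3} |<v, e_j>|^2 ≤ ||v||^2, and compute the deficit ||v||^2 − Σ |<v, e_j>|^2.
Σ |<v, e_j>|^2 = 287/97; ||v||^2 = 7; deficit = 392/97

Write each e_j = u_j / sqrt(<u_j, u_j>) where u_j is the displayed integer vector. Then <v, e_j> = <v, u_j> / sqrt(<u_j, u_j>), so |<v, e_j>|^2 = <v, u_j>^2 / <u_j, u_j>.
Coefficients: <v, e_1> = 2/sqrt(9), <v, e_2> = 13/sqrt(81), <v, e_3> = 82/sqrt(15714).
Square and sum: Σ |<v, e_j>|^2 = 287/97.
Compute ||v||^2 = v·v = 7.
Deficit = 7 − 287/97 = 392/97 ≥ 0, confirming Bessel's inequality. (The deficit equals ||v − Σ <v,e_j> e_j||^2, the squared distance from v to span{e_j}.)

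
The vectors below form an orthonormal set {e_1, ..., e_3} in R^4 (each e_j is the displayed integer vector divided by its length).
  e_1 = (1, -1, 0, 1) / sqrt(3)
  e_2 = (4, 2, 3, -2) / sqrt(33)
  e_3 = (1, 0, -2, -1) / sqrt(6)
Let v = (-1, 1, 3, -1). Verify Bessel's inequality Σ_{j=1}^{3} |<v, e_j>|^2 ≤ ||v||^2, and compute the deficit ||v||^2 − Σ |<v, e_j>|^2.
Σ |<v, e_j>|^2 = 126/11; ||v||^2 = 12; deficit = 6/11

Write each e_j = u_j / sqrt(<u_j, u_j>) where u_j is the displayed integer vector. Then <v, e_j> = <v, u_j> / sqrt(<u_j, u_j>), so |<v, e_j>|^2 = <v, u_j>^2 / <u_j, u_j>.
Coefficients: <v, e_1> = -3/sqrt(3), <v, e_2> = 9/sqrt(33), <v, e_3> = -6/sqrt(6).
Square and sum: Σ |<v, e_j>|^2 = 126/11.
Compute ||v||^2 = v·v = 12.
Deficit = 12 − 126/11 = 6/11 ≥ 0, confirming Bessel's inequality. (The deficit equals ||v − Σ <v,e_j> e_j||^2, the squared distance from v to span{e_j}.)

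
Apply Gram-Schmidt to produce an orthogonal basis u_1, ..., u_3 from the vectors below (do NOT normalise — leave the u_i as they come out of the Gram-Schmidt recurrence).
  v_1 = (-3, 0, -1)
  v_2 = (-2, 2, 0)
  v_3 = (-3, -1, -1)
Orthogonal basis:
  u_1 = (-3, 0, -1)
  u_2 = (-1/5, 2, 3/5)
  u_3 = (-1/11, -1/11, 3/11)

Apply the Gram-Schmidt recurrence
  u_1 = v_1
  u_i = v_i − Σ_{j<i} ((v_i · u_j) / (u_j · u_j)) · u_j.

Step by step this gives:
  u_1 = (-3, 0, -1)
  u_2 = (-1/5, 2, 3/5)
  u_3 = (-1/11, -1/11, 3/11)

Orthogonality check:
  u_2 · u_1 = 0 (should be 0)
  u_3 · u_1 = 0 (should be 0)
  u_3 · u_2 = 0 (should be 0)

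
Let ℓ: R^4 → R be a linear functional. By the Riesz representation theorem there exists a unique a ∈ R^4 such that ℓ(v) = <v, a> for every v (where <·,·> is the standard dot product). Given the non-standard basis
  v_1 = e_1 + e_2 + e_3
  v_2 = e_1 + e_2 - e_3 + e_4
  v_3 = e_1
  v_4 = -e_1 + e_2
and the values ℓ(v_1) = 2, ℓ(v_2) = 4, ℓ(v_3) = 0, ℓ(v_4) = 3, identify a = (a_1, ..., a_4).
a = (0, 3, -1, 0)

Write a = (a_1, ..., a_4) in the standard basis. For each basis vector v_i, ℓ(v_i) = <v_i, a> is a linear equation in the a_j's. Collect the n equations into a matrix system V a = ℓ, where row i of V is v_i (expressed in the standard basis). Since V is invertible (lower-triangular with 1s on the diagonal, up to permutation), solve by back-substitution:
  V =
[[1, 1, 1, 0],
 [1, 1, -1, 1],
 [1, 0, 0, 0],
 [-1, 1, 0, 0]]
  V a = (2, 4, 0, 3)
Solving gives a = (0, 3, -1, 0).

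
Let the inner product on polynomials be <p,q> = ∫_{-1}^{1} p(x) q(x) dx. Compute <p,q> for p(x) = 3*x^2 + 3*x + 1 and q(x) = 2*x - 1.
<p,q> = 0

Expand the product: p(x)·q(x) = 6*x^3 + 3*x^2 - x - 1.
∫_{-1}^{1} of each monomial x^k gives [2/(k+1) if k even, 0 if k odd]. Integrating term-by-term (or equivalently evaluating the antiderivative F(x) = 3*x^4/2 + x^3 - x^2/2 - x at the endpoints):
  F(1) − F(−1) = 1 − (1) = 0.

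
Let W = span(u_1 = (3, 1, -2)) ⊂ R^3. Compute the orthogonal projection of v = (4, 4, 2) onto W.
proj_W(v) = (18/7, 6/7, -12/7)

Set up U = [u_1 | ... | u_1] ∈ R^(3×1). The projector onto W = col(U) is P = U (U^T U)^(-1) U^T.
Compute U^T U =
  [14],
and U^T v = (12).
Solve U^T U · c = U^T v for the coefficients: c = (6/7). The projection is proj_W(v) = U c.
Check: (v - proj_W(v)) · u_1 = 0  (should be 0).
Result: proj_W(v) = (18/7, 6/7, -12/7).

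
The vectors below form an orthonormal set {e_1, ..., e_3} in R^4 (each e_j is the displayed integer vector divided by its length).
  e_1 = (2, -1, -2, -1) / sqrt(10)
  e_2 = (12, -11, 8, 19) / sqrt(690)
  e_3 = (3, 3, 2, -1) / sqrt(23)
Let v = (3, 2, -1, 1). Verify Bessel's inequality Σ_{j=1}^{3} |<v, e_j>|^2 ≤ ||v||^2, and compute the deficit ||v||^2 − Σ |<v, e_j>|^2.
Σ |<v, e_j>|^2 = 29/3; ||v||^2 = 15; deficit = 16/3

Write each e_j = u_j / sqrt(<u_j, u_j>) where u_j is the displayed integer vector. Then <v, e_j> = <v, u_j> / sqrt(<u_j, u_j>), so |<v, e_j>|^2 = <v, u_j>^2 / <u_j, u_j>.
Coefficients: <v, e_1> = 5/sqrt(10), <v, e_2> = 25/sqrt(690), <v, e_3> = 12/sqrt(23).
Square and sum: Σ |<v, e_j>|^2 = 29/3.
Compute ||v||^2 = v·v = 15.
Deficit = 15 − 29/3 = 16/3 ≥ 0, confirming Bessel's inequality. (The deficit equals ||v − Σ <v,e_j> e_j||^2, the squared distance from v to span{e_j}.)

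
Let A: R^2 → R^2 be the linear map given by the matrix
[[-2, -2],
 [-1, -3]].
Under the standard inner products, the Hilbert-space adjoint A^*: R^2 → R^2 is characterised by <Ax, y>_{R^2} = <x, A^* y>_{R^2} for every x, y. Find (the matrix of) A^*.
A^* = A^T =
[[-2, -1],
 [-2, -3]]

For real matrices with standard dot products, the defining identity <Ax, y> = <x, A^* y> gives (Ax)^T y = x^T (A^*) y, i.e. x^T A^T y = x^T (A^*) y. Since this holds for all x, y, we must have A^* = A^T. Therefore
A^* =
[[-2, -1],
 [-2, -3]].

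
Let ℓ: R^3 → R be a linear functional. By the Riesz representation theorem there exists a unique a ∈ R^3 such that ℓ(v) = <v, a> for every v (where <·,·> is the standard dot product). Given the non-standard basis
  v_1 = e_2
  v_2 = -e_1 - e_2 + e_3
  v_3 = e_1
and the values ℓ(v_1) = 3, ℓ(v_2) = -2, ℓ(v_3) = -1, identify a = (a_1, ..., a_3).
a = (-1, 3, 0)

Write a = (a_1, ..., a_3) in the standard basis. For each basis vector v_i, ℓ(v_i) = <v_i, a> is a linear equation in the a_j's. Collect the n equations into a matrix system V a = ℓ, where row i of V is v_i (expressed in the standard basis). Since V is invertible (lower-triangular with 1s on the diagonal, up to permutation), solve by back-substitution:
  V =
[[0, 1, 0],
 [-1, -1, 1],
 [1, 0, 0]]
  V a = (3, -2, -1)
Solving gives a = (-1, 3, 0).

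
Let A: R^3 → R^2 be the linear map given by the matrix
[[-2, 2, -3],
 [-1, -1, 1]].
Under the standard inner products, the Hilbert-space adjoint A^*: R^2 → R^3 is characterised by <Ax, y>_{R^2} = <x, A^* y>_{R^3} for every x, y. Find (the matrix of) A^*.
A^* = A^T =
[[-2, -1],
 [2, -1],
 [-3, 1]]

For real matrices with standard dot products, the defining identity <Ax, y> = <x, A^* y> gives (Ax)^T y = x^T (A^*) y, i.e. x^T A^T y = x^T (A^*) y. Since this holds for all x, y, we must have A^* = A^T. Therefore
A^* =
[[-2, -1],
 [2, -1],
 [-3, 1]].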